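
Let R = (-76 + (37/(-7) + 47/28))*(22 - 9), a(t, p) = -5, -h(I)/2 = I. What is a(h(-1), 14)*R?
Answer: 144885/28 ≈ 5174.5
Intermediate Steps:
h(I) = -2*I
R = -28977/28 (R = (-76 + (37*(-⅐) + 47*(1/28)))*13 = (-76 + (-37/7 + 47/28))*13 = (-76 - 101/28)*13 = -2229/28*13 = -28977/28 ≈ -1034.9)
a(h(-1), 14)*R = -5*(-28977/28) = 144885/28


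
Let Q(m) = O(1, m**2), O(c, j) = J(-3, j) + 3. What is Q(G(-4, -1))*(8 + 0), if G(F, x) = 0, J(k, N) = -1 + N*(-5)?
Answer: 16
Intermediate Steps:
J(k, N) = -1 - 5*N
O(c, j) = 2 - 5*j (O(c, j) = (-1 - 5*j) + 3 = 2 - 5*j)
Q(m) = 2 - 5*m**2
Q(G(-4, -1))*(8 + 0) = (2 - 5*0**2)*(8 + 0) = (2 - 5*0)*8 = (2 + 0)*8 = 2*8 = 16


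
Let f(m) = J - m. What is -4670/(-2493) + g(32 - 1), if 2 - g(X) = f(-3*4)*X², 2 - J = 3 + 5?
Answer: -14364982/2493 ≈ -5762.1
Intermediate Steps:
J = -6 (J = 2 - (3 + 5) = 2 - 1*8 = 2 - 8 = -6)
f(m) = -6 - m
g(X) = 2 - 6*X² (g(X) = 2 - (-6 - (-3)*4)*X² = 2 - (-6 - 1*(-12))*X² = 2 - (-6 + 12)*X² = 2 - 6*X²)
-4670/(-2493) + g(32 - 1) = -4670/(-2493) + (2 - 6*(32 - 1)²) = -4670*(-1/2493) + (2 - 6*31²) = 4670/2493 + (2 - 6*961) = 4670/2493 + (2 - 5766) = 4670/2493 - 5764 = -14364982/2493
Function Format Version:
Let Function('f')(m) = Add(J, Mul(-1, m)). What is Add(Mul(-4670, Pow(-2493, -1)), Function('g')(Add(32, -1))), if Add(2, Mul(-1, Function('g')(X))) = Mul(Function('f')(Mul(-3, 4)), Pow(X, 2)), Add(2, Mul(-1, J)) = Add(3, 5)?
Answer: Rational(-14364982, 2493) ≈ -5762.1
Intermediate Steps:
J = -6 (J = Add(2, Mul(-1, Add(3, 5))) = Add(2, Mul(-1, 8)) = Add(2, -8) = -6)
Function('f')(m) = Add(-6, Mul(-1, m))
Function('g')(X) = Add(2, Mul(-6, Pow(X, 2))) (Function('g')(X) = Add(2, Mul(-1, Mul(Add(-6, Mul(-1, Mul(-3, 4))), Pow(X, 2)))) = Add(2, Mul(-1, Mul(Add(-6, Mul(-1, -12)), Pow(X, 2)))) = Add(2, Mul(-1, Mul(Add(-6, 12), Pow(X, 2)))) = Add(2, Mul(-1, Mul(6, Pow(X, 2)))) = Add(2, Mul(-6, Pow(X, 2))))
Add(Mul(-4670, Pow(-2493, -1)), Function('g')(Add(32, -1))) = Add(Mul(-4670, Pow(-2493, -1)), Add(2, Mul(-6, Pow(Add(32, -1), 2)))) = Add(Mul(-4670, Rational(-1, 2493)), Add(2, Mul(-6, Pow(31, 2)))) = Add(Rational(4670, 2493), Add(2, Mul(-6, 961))) = Add(Rational(4670, 2493), Add(2, -5766)) = Add(Rational(4670, 2493), -5764) = Rational(-14364982, 2493)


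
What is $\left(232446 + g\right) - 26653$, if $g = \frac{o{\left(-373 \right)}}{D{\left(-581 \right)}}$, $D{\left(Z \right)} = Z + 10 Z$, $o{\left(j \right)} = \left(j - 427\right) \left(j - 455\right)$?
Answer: $\frac{1314560663}{6391} \approx 2.0569 \cdot 10^{5}$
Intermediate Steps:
$o{\left(j \right)} = \left(-455 + j\right) \left(-427 + j\right)$ ($o{\left(j \right)} = \left(-427 + j\right) \left(-455 + j\right) = \left(-455 + j\right) \left(-427 + j\right)$)
$D{\left(Z \right)} = 11 Z$
$g = - \frac{662400}{6391}$ ($g = \frac{194285 + \left(-373\right)^{2} - -328986}{11 \left(-581\right)} = \frac{194285 + 139129 + 328986}{-6391} = 662400 \left(- \frac{1}{6391}\right) = - \frac{662400}{6391} \approx -103.65$)
$\left(232446 + g\right) - 26653 = \left(232446 - \frac{662400}{6391}\right) - 26653 = \frac{1484899986}{6391} - 26653 = \frac{1314560663}{6391}$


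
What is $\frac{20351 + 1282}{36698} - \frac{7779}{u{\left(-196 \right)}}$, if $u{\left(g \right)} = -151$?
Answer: $\frac{288740325}{5541398} \approx 52.106$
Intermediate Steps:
$\frac{20351 + 1282}{36698} - \frac{7779}{u{\left(-196 \right)}} = \frac{20351 + 1282}{36698} - \frac{7779}{-151} = 21633 \cdot \frac{1}{36698} - - \frac{7779}{151} = \frac{21633}{36698} + \frac{7779}{151} = \frac{288740325}{5541398}$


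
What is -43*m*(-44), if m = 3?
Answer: 5676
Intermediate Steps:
-43*m*(-44) = -43*3*(-44) = -129*(-44) = 5676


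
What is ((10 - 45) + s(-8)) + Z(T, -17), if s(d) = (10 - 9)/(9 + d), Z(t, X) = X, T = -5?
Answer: -51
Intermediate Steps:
s(d) = 1/(9 + d)
((10 - 45) + s(-8)) + Z(T, -17) = ((10 - 45) + 1/(9 - 8)) - 17 = (-35 + 1/1) - 17 = (-35 + 1) - 17 = -34 - 17 = -51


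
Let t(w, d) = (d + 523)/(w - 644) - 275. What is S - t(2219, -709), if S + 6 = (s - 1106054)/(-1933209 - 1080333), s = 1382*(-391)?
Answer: 10158063737/37669275 ≈ 269.66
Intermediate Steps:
s = -540362
t(w, d) = -275 + (523 + d)/(-644 + w) (t(w, d) = (523 + d)/(-644 + w) - 275 = -275 + (523 + d)/(-644 + w))
S = -8217418/1506771 (S = -6 + (-540362 - 1106054)/(-1933209 - 1080333) = -6 - 1646416/(-3013542) = -6 - 1646416*(-1/3013542) = -6 + 823208/1506771 = -8217418/1506771 ≈ -5.4537)
S - t(2219, -709) = -8217418/1506771 - (177623 - 709 - 275*2219)/(-644 + 2219) = -8217418/1506771 - (177623 - 709 - 610225)/1575 = -8217418/1506771 - (-433311)/1575 = -8217418/1506771 - 1*(-144437/525) = -8217418/1506771 + 144437/525 = 10158063737/37669275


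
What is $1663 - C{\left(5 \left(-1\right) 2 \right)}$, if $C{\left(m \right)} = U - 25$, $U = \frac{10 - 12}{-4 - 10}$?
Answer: $\frac{11815}{7} \approx 1687.9$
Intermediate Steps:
$U = \frac{1}{7}$ ($U = - \frac{2}{-14} = \left(-2\right) \left(- \frac{1}{14}\right) = \frac{1}{7} \approx 0.14286$)
$C{\left(m \right)} = - \frac{174}{7}$ ($C{\left(m \right)} = \frac{1}{7} - 25 = - \frac{174}{7}$)
$1663 - C{\left(5 \left(-1\right) 2 \right)} = 1663 - - \frac{174}{7} = 1663 + \frac{174}{7} = \frac{11815}{7}$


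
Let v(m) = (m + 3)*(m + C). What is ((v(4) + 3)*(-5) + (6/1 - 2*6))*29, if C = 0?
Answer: -4669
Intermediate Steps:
v(m) = m*(3 + m) (v(m) = (m + 3)*(m + 0) = (3 + m)*m = m*(3 + m))
((v(4) + 3)*(-5) + (6/1 - 2*6))*29 = ((4*(3 + 4) + 3)*(-5) + (6/1 - 2*6))*29 = ((4*7 + 3)*(-5) + (6*1 - 12))*29 = ((28 + 3)*(-5) + (6 - 12))*29 = (31*(-5) - 6)*29 = (-155 - 6)*29 = -161*29 = -4669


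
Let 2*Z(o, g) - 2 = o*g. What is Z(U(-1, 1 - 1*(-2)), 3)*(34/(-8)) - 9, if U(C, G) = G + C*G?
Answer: -53/4 ≈ -13.250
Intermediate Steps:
Z(o, g) = 1 + g*o/2 (Z(o, g) = 1 + (o*g)/2 = 1 + (g*o)/2 = 1 + g*o/2)
Z(U(-1, 1 - 1*(-2)), 3)*(34/(-8)) - 9 = (1 + (½)*3*((1 - 1*(-2))*(1 - 1)))*(34/(-8)) - 9 = (1 + (½)*3*((1 + 2)*0))*(34*(-⅛)) - 9 = (1 + (½)*3*(3*0))*(-17/4) - 9 = (1 + (½)*3*0)*(-17/4) - 9 = (1 + 0)*(-17/4) - 9 = 1*(-17/4) - 9 = -17/4 - 9 = -53/4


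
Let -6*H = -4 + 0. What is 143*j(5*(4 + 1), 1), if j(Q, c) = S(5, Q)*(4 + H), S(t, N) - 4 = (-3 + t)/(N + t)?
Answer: 122122/45 ≈ 2713.8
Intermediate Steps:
H = ⅔ (H = -(-4 + 0)/6 = -⅙*(-4) = ⅔ ≈ 0.66667)
S(t, N) = 4 + (-3 + t)/(N + t)
j(Q, c) = 14*(22 + 4*Q)/(3*(5 + Q)) (j(Q, c) = ((-3 + 4*Q + 5*5)/(Q + 5))*(4 + ⅔) = ((-3 + 4*Q + 25)/(5 + Q))*(14/3) = ((22 + 4*Q)/(5 + Q))*(14/3) = 14*(22 + 4*Q)/(3*(5 + Q)))
143*j(5*(4 + 1), 1) = 143*(28*(11 + 2*(5*(4 + 1)))/(3*(5 + 5*(4 + 1)))) = 143*(28*(11 + 2*(5*5))/(3*(5 + 5*5))) = 143*(28*(11 + 2*25)/(3*(5 + 25))) = 143*((28/3)*(11 + 50)/30) = 143*((28/3)*(1/30)*61) = 143*(854/45) = 122122/45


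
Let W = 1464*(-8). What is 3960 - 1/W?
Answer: 46379521/11712 ≈ 3960.0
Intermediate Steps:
W = -11712
3960 - 1/W = 3960 - 1/(-11712) = 3960 - 1*(-1/11712) = 3960 + 1/11712 = 46379521/11712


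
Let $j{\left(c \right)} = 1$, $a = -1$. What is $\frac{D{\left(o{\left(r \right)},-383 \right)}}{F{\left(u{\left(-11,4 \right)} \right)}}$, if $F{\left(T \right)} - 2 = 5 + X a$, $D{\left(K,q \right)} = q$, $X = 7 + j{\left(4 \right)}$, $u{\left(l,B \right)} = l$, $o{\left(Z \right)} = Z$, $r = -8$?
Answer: $383$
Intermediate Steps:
$X = 8$ ($X = 7 + 1 = 8$)
$F{\left(T \right)} = -1$ ($F{\left(T \right)} = 2 + \left(5 + 8 \left(-1\right)\right) = 2 + \left(5 - 8\right) = 2 - 3 = -1$)
$\frac{D{\left(o{\left(r \right)},-383 \right)}}{F{\left(u{\left(-11,4 \right)} \right)}} = - \frac{383}{-1} = \left(-383\right) \left(-1\right) = 383$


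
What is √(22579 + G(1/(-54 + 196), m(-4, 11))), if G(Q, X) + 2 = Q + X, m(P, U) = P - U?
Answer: √454940310/142 ≈ 150.21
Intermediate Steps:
G(Q, X) = -2 + Q + X (G(Q, X) = -2 + (Q + X) = -2 + Q + X)
√(22579 + G(1/(-54 + 196), m(-4, 11))) = √(22579 + (-2 + 1/(-54 + 196) + (-4 - 1*11))) = √(22579 + (-2 + 1/142 + (-4 - 11))) = √(22579 + (-2 + 1/142 - 15)) = √(22579 - 2413/142) = √(3203805/142) = √454940310/142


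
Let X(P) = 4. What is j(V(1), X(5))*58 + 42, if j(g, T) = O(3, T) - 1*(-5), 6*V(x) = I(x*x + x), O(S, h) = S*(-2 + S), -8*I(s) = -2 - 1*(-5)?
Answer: 506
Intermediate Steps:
I(s) = -3/8 (I(s) = -(-2 - 1*(-5))/8 = -(-2 + 5)/8 = -⅛*3 = -3/8)
V(x) = -1/16 (V(x) = (⅙)*(-3/8) = -1/16)
j(g, T) = 8 (j(g, T) = 3*(-2 + 3) - 1*(-5) = 3*1 + 5 = 3 + 5 = 8)
j(V(1), X(5))*58 + 42 = 8*58 + 42 = 464 + 42 = 506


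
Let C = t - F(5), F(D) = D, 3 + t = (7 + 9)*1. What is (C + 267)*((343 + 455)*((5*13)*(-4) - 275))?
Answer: -117405750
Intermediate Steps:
t = 13 (t = -3 + (7 + 9)*1 = -3 + 16*1 = -3 + 16 = 13)
C = 8 (C = 13 - 1*5 = 13 - 5 = 8)
(C + 267)*((343 + 455)*((5*13)*(-4) - 275)) = (8 + 267)*((343 + 455)*((5*13)*(-4) - 275)) = 275*(798*(65*(-4) - 275)) = 275*(798*(-260 - 275)) = 275*(798*(-535)) = 275*(-426930) = -117405750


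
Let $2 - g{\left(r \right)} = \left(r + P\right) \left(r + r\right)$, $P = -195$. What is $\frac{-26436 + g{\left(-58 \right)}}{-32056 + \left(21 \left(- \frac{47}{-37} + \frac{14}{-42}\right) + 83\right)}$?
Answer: $\frac{687978}{394091} \approx 1.7457$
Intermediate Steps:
$g{\left(r \right)} = 2 - 2 r \left(-195 + r\right)$ ($g{\left(r \right)} = 2 - \left(r - 195\right) \left(r + r\right) = 2 - \left(-195 + r\right) 2 r = 2 - 2 r \left(-195 + r\right)$)
$\frac{-26436 + g{\left(-58 \right)}}{-32056 + \left(21 \left(- \frac{47}{-37} + \frac{14}{-42}\right) + 83\right)} = \frac{-26436 + \left(2 - 2 \left(-58\right)^{2} + 390 \left(-58\right)\right)}{-32056 + \left(21 \left(- \frac{47}{-37} + \frac{14}{-42}\right) + 83\right)} = \frac{-26436 - 29346}{-32056 + \left(21 \left(\left(-47\right) \left(- \frac{1}{37}\right) + 14 \left(- \frac{1}{42}\right)\right) + 83\right)} = \frac{-26436 - 29346}{-32056 + \left(21 \left(\frac{47}{37} - \frac{1}{3}\right) + 83\right)} = \frac{-26436 - 29346}{-32056 + \left(21 \cdot \frac{104}{111} + 83\right)} = - \frac{55782}{-32056 + \left(\frac{728}{37} + 83\right)} = - \frac{55782}{-32056 + \frac{3799}{37}} = - \frac{55782}{- \frac{1182273}{37}} = \left(-55782\right) \left(- \frac{37}{1182273}\right) = \frac{687978}{394091}$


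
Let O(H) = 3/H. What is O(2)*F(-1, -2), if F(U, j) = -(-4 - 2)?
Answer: 9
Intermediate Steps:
F(U, j) = 6 (F(U, j) = -1*(-6) = 6)
O(2)*F(-1, -2) = (3/2)*6 = 9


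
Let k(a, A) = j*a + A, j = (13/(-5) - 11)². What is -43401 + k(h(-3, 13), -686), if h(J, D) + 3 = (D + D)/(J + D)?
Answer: -5520123/125 ≈ -44161.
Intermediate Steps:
j = 4624/25 (j = (13*(-⅕) - 11)² = (-13/5 - 11)² = (-68/5)² = 4624/25 ≈ 184.96)
h(J, D) = -3 + 2*D/(D + J) (h(J, D) = -3 + (D + D)/(J + D) = -3 + (2*D)/(D + J) = -3 + 2*D/(D + J))
k(a, A) = A + 4624*a/25 (k(a, A) = 4624*a/25 + A = A + 4624*a/25)
-43401 + k(h(-3, 13), -686) = -43401 + (-686 + 4624*((-1*13 - 3*(-3))/(13 - 3))/25) = -43401 + (-686 + 4624*((-13 + 9)/10)/25) = -43401 + (-686 + 4624*((⅒)*(-4))/25) = -43401 + (-686 + (4624/25)*(-⅖)) = -43401 + (-686 - 9248/125) = -43401 - 94998/125 = -5520123/125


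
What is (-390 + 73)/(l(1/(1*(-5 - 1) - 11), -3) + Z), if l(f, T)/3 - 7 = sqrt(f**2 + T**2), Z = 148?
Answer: -15482597/8230711 + 16167*sqrt(2602)/8230711 ≈ -1.7809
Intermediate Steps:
l(f, T) = 21 + 3*sqrt(T**2 + f**2) (l(f, T) = 21 + 3*sqrt(f**2 + T**2) = 21 + 3*sqrt(T**2 + f**2))
(-390 + 73)/(l(1/(1*(-5 - 1) - 11), -3) + Z) = (-390 + 73)/((21 + 3*sqrt((-3)**2 + (1/(1*(-5 - 1) - 11))**2)) + 148) = -317/((21 + 3*sqrt(9 + (1/(1*(-6) - 11))**2)) + 148) = -317/((21 + 3*sqrt(9 + (1/(-6 - 11))**2)) + 148) = -317/((21 + 3*sqrt(9 + (1/(-17))**2)) + 148) = -317/((21 + 3*sqrt(9 + (-1/17)**2)) + 148) = -317/((21 + 3*sqrt(9 + 1/289)) + 148) = -317/((21 + 3*sqrt(2602/289)) + 148) = -317/((21 + 3*(sqrt(2602)/17)) + 148) = -317/((21 + 3*sqrt(2602)/17) + 148) = -317/(169 + 3*sqrt(2602)/17)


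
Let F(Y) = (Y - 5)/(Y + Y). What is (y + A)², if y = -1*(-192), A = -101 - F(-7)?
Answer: 398161/49 ≈ 8125.7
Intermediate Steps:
F(Y) = (-5 + Y)/(2*Y) (F(Y) = (-5 + Y)/((2*Y)) = (-5 + Y)*(1/(2*Y)) = (-5 + Y)/(2*Y))
A = -713/7 (A = -101 - (-5 - 7)/(2*(-7)) = -101 - (-1)*(-12)/(2*7) = -101 - 1*6/7 = -101 - 6/7 = -713/7 ≈ -101.86)
y = 192
(y + A)² = (192 - 713/7)² = (631/7)² = 398161/49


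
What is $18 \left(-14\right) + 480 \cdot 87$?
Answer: $41508$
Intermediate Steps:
$18 \left(-14\right) + 480 \cdot 87 = -252 + 41760 = 41508$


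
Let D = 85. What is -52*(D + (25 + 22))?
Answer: -6864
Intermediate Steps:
-52*(D + (25 + 22)) = -52*(85 + (25 + 22)) = -52*(85 + 47) = -52*132 = -6864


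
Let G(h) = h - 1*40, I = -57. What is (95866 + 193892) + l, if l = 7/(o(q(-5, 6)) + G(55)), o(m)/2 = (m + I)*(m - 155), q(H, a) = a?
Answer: 4408088461/15213 ≈ 2.8976e+5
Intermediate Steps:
G(h) = -40 + h (G(h) = h - 40 = -40 + h)
o(m) = 2*(-155 + m)*(-57 + m) (o(m) = 2*((m - 57)*(m - 155)) = 2*((-57 + m)*(-155 + m)) = 2*((-155 + m)*(-57 + m)) = 2*(-155 + m)*(-57 + m))
l = 7/15213 (l = 7/((17670 - 424*6 + 2*6²) + (-40 + 55)) = 7/((17670 - 2544 + 2*36) + 15) = 7/((17670 - 2544 + 72) + 15) = 7/(15198 + 15) = 7/15213 ≈ 0.00046013)
(95866 + 193892) + l = (95866 + 193892) + 7/15213 = 289758 + 7/15213 = 4408088461/15213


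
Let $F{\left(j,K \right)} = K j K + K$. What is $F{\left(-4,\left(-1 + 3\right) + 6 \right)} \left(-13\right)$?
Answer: $3224$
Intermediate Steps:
$F{\left(j,K \right)} = K + j K^{2}$ ($F{\left(j,K \right)} = j K^{2} + K = K + j K^{2}$)
$F{\left(-4,\left(-1 + 3\right) + 6 \right)} \left(-13\right) = \left(\left(-1 + 3\right) + 6\right) \left(1 + \left(\left(-1 + 3\right) + 6\right) \left(-4\right)\right) \left(-13\right) = \left(2 + 6\right) \left(1 + \left(2 + 6\right) \left(-4\right)\right) \left(-13\right) = 8 \left(1 + 8 \left(-4\right)\right) \left(-13\right) = 8 \left(1 - 32\right) \left(-13\right) = 8 \left(-31\right) \left(-13\right) = \left(-248\right) \left(-13\right) = 3224$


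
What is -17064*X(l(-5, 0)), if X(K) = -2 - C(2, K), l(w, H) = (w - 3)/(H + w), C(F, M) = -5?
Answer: -51192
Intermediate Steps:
l(w, H) = (-3 + w)/(H + w)
X(K) = 3 (X(K) = -2 - 1*(-5) = -2 + 5 = 3)
-17064*X(l(-5, 0)) = -17064*3 = -51192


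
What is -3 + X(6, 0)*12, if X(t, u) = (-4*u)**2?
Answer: -3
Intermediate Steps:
X(t, u) = 16*u**2
-3 + X(6, 0)*12 = -3 + (16*0**2)*12 = -3 + (16*0)*12 = -3 + 0*12 = -3 + 0 = -3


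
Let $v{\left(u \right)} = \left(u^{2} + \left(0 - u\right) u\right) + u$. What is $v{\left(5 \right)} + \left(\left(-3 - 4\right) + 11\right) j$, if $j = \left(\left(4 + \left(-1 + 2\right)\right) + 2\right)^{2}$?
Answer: $201$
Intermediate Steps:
$v{\left(u \right)} = u$ ($v{\left(u \right)} = \left(u^{2} + - u u\right) + u = \left(u^{2} - u^{2}\right) + u = 0 + u = u$)
$j = 49$ ($j = \left(\left(4 + 1\right) + 2\right)^{2} = \left(5 + 2\right)^{2} = 7^{2} = 49$)
$v{\left(5 \right)} + \left(\left(-3 - 4\right) + 11\right) j = 5 + \left(\left(-3 - 4\right) + 11\right) 49 = 5 + \left(-7 + 11\right) 49 = 5 + 4 \cdot 49 = 5 + 196 = 201$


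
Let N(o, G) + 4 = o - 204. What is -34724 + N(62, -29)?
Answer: -34870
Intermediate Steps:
N(o, G) = -208 + o (N(o, G) = -4 + (o - 204) = -4 + (-204 + o) = -208 + o)
-34724 + N(62, -29) = -34724 + (-208 + 62) = -34724 - 146 = -34870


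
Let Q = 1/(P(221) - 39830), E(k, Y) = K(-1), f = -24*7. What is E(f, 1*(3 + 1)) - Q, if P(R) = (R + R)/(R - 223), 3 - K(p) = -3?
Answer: 240307/40051 ≈ 6.0000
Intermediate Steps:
K(p) = 6 (K(p) = 3 - 1*(-3) = 3 + 3 = 6)
P(R) = 2*R/(-223 + R) (P(R) = (2*R)/(-223 + R) = 2*R/(-223 + R))
f = -168
E(k, Y) = 6
Q = -1/40051 (Q = 1/(2*221/(-223 + 221) - 39830) = 1/(2*221/(-2) - 39830) = 1/(2*221*(-1/2) - 39830) = 1/(-221 - 39830) = 1/(-40051) = -1/40051 ≈ -2.4968e-5)
E(f, 1*(3 + 1)) - Q = 6 - 1*(-1/40051) = 6 + 1/40051 = 240307/40051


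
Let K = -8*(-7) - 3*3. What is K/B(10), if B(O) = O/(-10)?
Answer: -47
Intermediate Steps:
K = 47 (K = 56 - 9 = 47)
B(O) = -O/10 (B(O) = O*(-1/10) = -O/10)
K/B(10) = 47/((-1/10*10)) = 47/(-1) = 47*(-1) = -47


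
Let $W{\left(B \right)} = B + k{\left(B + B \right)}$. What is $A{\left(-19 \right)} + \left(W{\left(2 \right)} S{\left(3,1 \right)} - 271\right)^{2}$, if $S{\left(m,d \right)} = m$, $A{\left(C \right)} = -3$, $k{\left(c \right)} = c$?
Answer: $64006$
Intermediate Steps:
$W{\left(B \right)} = 3 B$ ($W{\left(B \right)} = B + \left(B + B\right) = B + 2 B = 3 B$)
$A{\left(-19 \right)} + \left(W{\left(2 \right)} S{\left(3,1 \right)} - 271\right)^{2} = -3 + \left(3 \cdot 2 \cdot 3 - 271\right)^{2} = -3 + \left(6 \cdot 3 - 271\right)^{2} = -3 + \left(18 - 271\right)^{2} = -3 + \left(-253\right)^{2} = -3 + 64009 = 64006$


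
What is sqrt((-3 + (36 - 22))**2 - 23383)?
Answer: I*sqrt(23262) ≈ 152.52*I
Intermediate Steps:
sqrt((-3 + (36 - 22))**2 - 23383) = sqrt((-3 + 14)**2 - 23383) = sqrt(11**2 - 23383) = sqrt(121 - 23383) = sqrt(-23262) = I*sqrt(23262)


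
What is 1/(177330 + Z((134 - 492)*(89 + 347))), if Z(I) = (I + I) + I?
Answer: -1/290934 ≈ -3.4372e-6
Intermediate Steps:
Z(I) = 3*I (Z(I) = 2*I + I = 3*I)
1/(177330 + Z((134 - 492)*(89 + 347))) = 1/(177330 + 3*((134 - 492)*(89 + 347))) = 1/(177330 + 3*(-358*436)) = 1/(177330 + 3*(-156088)) = 1/(177330 - 468264) = 1/(-290934) = -1/290934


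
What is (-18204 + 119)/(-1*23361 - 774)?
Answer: 3617/4827 ≈ 0.74933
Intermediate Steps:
(-18204 + 119)/(-1*23361 - 774) = -18085/(-23361 - 774) = -18085/(-24135) = -18085*(-1/24135) = 3617/4827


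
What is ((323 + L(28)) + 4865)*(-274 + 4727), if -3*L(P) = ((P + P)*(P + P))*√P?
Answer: 23102164 - 27929216*√7/3 ≈ -1.5291e+6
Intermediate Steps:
L(P) = -4*P^(5/2)/3 (L(P) = -(P + P)*(P + P)*√P/3 = -(2*P)*(2*P)*√P/3 = -4*P²*√P/3 = -4*P^(5/2)/3)
((323 + L(28)) + 4865)*(-274 + 4727) = ((323 - 6272*√7/3) + 4865)*(-274 + 4727) = ((323 - 6272*√7/3) + 4865)*4453 = (5188 - 6272*√7/3)*4453 = 23102164 - 27929216*√7/3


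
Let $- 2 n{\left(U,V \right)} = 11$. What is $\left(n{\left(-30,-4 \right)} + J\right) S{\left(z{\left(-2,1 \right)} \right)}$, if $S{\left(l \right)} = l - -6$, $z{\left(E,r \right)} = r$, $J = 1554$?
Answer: $\frac{21679}{2} \approx 10840.0$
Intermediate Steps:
$n{\left(U,V \right)} = - \frac{11}{2}$ ($n{\left(U,V \right)} = \left(- \frac{1}{2}\right) 11 = - \frac{11}{2}$)
$S{\left(l \right)} = 6 + l$ ($S{\left(l \right)} = l + 6 = 6 + l$)
$\left(n{\left(-30,-4 \right)} + J\right) S{\left(z{\left(-2,1 \right)} \right)} = \left(- \frac{11}{2} + 1554\right) \left(6 + 1\right) = \frac{3097}{2} \cdot 7 = \frac{21679}{2}$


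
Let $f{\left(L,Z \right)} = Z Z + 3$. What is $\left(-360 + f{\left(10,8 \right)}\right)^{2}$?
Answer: $85849$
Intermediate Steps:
$f{\left(L,Z \right)} = 3 + Z^{2}$ ($f{\left(L,Z \right)} = Z^{2} + 3 = 3 + Z^{2}$)
$\left(-360 + f{\left(10,8 \right)}\right)^{2} = \left(-360 + \left(3 + 8^{2}\right)\right)^{2} = \left(-360 + \left(3 + 64\right)\right)^{2} = \left(-360 + 67\right)^{2} = \left(-293\right)^{2} = 85849$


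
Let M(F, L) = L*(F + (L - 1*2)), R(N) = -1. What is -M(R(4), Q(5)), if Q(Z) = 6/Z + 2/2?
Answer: 44/25 ≈ 1.7600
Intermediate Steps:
Q(Z) = 1 + 6/Z (Q(Z) = 6/Z + 2*(1/2) = 6/Z + 1 = 1 + 6/Z)
M(F, L) = L*(-2 + F + L) (M(F, L) = L*(F + (L - 2)) = L*(F + (-2 + L)) = L*(-2 + F + L))
-M(R(4), Q(5)) = -(6 + 5)/5*(-2 - 1 + (6 + 5)/5) = -(1/5)*11*(-2 - 1 + (1/5)*11) = -11*(-2 - 1 + 11/5)/5 = -11*(-4)/(5*5) = -1*(-44/25) = 44/25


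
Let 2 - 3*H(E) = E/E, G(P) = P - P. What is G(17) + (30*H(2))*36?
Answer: 360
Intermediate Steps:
G(P) = 0
H(E) = 1/3 (H(E) = 2/3 - E/(3*E) = 2/3 - 1/3*1 = 2/3 - 1/3 = 1/3)
G(17) + (30*H(2))*36 = 0 + (30*(1/3))*36 = 0 + 10*36 = 0 + 360 = 360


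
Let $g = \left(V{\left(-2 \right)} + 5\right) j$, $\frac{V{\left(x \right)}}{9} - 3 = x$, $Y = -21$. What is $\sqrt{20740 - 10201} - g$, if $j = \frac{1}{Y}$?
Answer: $\frac{2}{3} + 3 \sqrt{1171} \approx 103.33$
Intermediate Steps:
$V{\left(x \right)} = 27 + 9 x$
$j = - \frac{1}{21}$ ($j = \frac{1}{-21} = - \frac{1}{21} \approx -0.047619$)
$g = - \frac{2}{3}$ ($g = \left(\left(27 + 9 \left(-2\right)\right) + 5\right) \left(- \frac{1}{21}\right) = \left(\left(27 - 18\right) + 5\right) \left(- \frac{1}{21}\right) = \left(9 + 5\right) \left(- \frac{1}{21}\right) = 14 \left(- \frac{1}{21}\right) = - \frac{2}{3} \approx -0.66667$)
$\sqrt{20740 - 10201} - g = \sqrt{20740 - 10201} - - \frac{2}{3} = \sqrt{10539} + \frac{2}{3} = 3 \sqrt{1171} + \frac{2}{3} = \frac{2}{3} + 3 \sqrt{1171}$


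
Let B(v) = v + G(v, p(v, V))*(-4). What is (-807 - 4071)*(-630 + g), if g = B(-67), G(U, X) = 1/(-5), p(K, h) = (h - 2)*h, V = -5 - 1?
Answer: 16980318/5 ≈ 3.3961e+6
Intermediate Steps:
V = -6
p(K, h) = h*(-2 + h) (p(K, h) = (-2 + h)*h = h*(-2 + h))
G(U, X) = -⅕
B(v) = ⅘ + v (B(v) = v - ⅕*(-4) = v + ⅘ = ⅘ + v)
g = -331/5 (g = ⅘ - 67 = -331/5 ≈ -66.200)
(-807 - 4071)*(-630 + g) = (-807 - 4071)*(-630 - 331/5) = -4878*(-3481/5) = 16980318/5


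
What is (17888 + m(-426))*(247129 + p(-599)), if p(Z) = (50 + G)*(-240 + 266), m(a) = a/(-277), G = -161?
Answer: 1210322250686/277 ≈ 4.3694e+9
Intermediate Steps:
m(a) = -a/277 (m(a) = a*(-1/277) = -a/277)
p(Z) = -2886 (p(Z) = (50 - 161)*(-240 + 266) = -111*26 = -2886)
(17888 + m(-426))*(247129 + p(-599)) = (17888 - 1/277*(-426))*(247129 - 2886) = (17888 + 426/277)*244243 = (4955402/277)*244243 = 1210322250686/277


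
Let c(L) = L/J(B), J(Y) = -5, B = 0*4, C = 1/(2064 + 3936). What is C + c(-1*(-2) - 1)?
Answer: -1199/6000 ≈ -0.19983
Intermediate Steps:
C = 1/6000 ≈ 0.00016667
B = 0
c(L) = -L/5 (c(L) = L/(-5) = L*(-⅕) = -L/5)
C + c(-1*(-2) - 1) = 1/6000 - (-1*(-2) - 1)/5 = 1/6000 - (2 - 1)/5 = 1/6000 - ⅕*1 = 1/6000 - ⅕ = -1199/6000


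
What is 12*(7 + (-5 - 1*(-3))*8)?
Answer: -108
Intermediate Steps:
12*(7 + (-5 - 1*(-3))*8) = 12*(7 + (-5 + 3)*8) = 12*(7 - 2*8) = 12*(7 - 16) = 12*(-9) = -108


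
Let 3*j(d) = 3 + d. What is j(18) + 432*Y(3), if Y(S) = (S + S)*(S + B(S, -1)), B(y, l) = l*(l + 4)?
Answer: 7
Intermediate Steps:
B(y, l) = l*(4 + l)
Y(S) = 2*S*(-3 + S) (Y(S) = (S + S)*(S - (4 - 1)) = (2*S)*(S - 1*3) = (2*S)*(S - 3) = (2*S)*(-3 + S) = 2*S*(-3 + S))
j(d) = 1 + d/3 (j(d) = (3 + d)/3 = 1 + d/3)
j(18) + 432*Y(3) = (1 + (1/3)*18) + 432*(2*3*(-3 + 3)) = (1 + 6) + 432*(2*3*0) = 7 + 432*0 = 7 + 0 = 7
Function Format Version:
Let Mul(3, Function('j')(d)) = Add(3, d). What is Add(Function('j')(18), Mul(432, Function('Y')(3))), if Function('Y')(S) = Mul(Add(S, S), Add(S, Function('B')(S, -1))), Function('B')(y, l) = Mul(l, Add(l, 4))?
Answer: 7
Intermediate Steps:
Function('B')(y, l) = Mul(l, Add(4, l))
Function('Y')(S) = Mul(2, S, Add(-3, S)) (Function('Y')(S) = Mul(Add(S, S), Add(S, Mul(-1, Add(4, -1)))) = Mul(Mul(2, S), Add(S, Mul(-1, 3))) = Mul(Mul(2, S), Add(S, -3)) = Mul(Mul(2, S), Add(-3, S)) = Mul(2, S, Add(-3, S)))
Function('j')(d) = Add(1, Mul(Rational(1, 3), d)) (Function('j')(d) = Mul(Rational(1, 3), Add(3, d)) = Add(1, Mul(Rational(1, 3), d)))
Add(Function('j')(18), Mul(432, Function('Y')(3))) = Add(Add(1, Mul(Rational(1, 3), 18)), Mul(432, Mul(2, 3, Add(-3, 3)))) = Add(Add(1, 6), Mul(432, Mul(2, 3, 0))) = Add(7, Mul(432, 0)) = Add(7, 0) = 7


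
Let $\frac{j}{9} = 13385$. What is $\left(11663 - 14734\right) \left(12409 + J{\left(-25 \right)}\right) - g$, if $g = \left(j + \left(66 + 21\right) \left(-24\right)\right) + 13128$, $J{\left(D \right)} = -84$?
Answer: $-37981580$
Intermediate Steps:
$j = 120465$ ($j = 9 \cdot 13385 = 120465$)
$g = 131505$ ($g = \left(120465 + \left(66 + 21\right) \left(-24\right)\right) + 13128 = \left(120465 + 87 \left(-24\right)\right) + 13128 = \left(120465 - 2088\right) + 13128 = 118377 + 13128 = 131505$)
$\left(11663 - 14734\right) \left(12409 + J{\left(-25 \right)}\right) - g = \left(11663 - 14734\right) \left(12409 - 84\right) - 131505 = \left(-3071\right) 12325 - 131505 = -37850075 - 131505 = -37981580$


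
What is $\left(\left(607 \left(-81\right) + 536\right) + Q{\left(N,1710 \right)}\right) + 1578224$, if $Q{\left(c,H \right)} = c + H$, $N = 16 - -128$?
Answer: $1531447$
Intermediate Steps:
$N = 144$ ($N = 16 + 128 = 144$)
$Q{\left(c,H \right)} = H + c$
$\left(\left(607 \left(-81\right) + 536\right) + Q{\left(N,1710 \right)}\right) + 1578224 = \left(\left(607 \left(-81\right) + 536\right) + \left(1710 + 144\right)\right) + 1578224 = \left(\left(-49167 + 536\right) + 1854\right) + 1578224 = \left(-48631 + 1854\right) + 1578224 = -46777 + 1578224 = 1531447$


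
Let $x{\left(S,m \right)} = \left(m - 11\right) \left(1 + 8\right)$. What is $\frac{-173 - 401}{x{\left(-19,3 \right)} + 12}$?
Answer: $\frac{287}{30} \approx 9.5667$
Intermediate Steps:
$x{\left(S,m \right)} = -99 + 9 m$ ($x{\left(S,m \right)} = \left(-11 + m\right) 9 = -99 + 9 m$)
$\frac{-173 - 401}{x{\left(-19,3 \right)} + 12} = \frac{-173 - 401}{\left(-99 + 9 \cdot 3\right) + 12} = - \frac{574}{\left(-99 + 27\right) + 12} = - \frac{574}{-72 + 12} = - \frac{574}{-60} = \left(-574\right) \left(- \frac{1}{60}\right) = \frac{287}{30}$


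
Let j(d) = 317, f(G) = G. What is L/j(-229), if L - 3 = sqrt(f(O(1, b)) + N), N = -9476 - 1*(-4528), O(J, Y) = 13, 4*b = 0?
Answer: 3/317 + I*sqrt(4935)/317 ≈ 0.0094637 + 0.22161*I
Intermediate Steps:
b = 0 (b = (1/4)*0 = 0)
N = -4948 (N = -9476 + 4528 = -4948)
L = 3 + I*sqrt(4935) (L = 3 + sqrt(13 - 4948) = 3 + sqrt(-4935) = 3 + I*sqrt(4935) ≈ 3.0 + 70.25*I)
L/j(-229) = (3 + I*sqrt(4935))/317 = (3 + I*sqrt(4935))*(1/317) = 3/317 + I*sqrt(4935)/317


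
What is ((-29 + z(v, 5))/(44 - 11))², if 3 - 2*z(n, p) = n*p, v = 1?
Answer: 100/121 ≈ 0.82645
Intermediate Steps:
z(n, p) = 3/2 - n*p/2
((-29 + z(v, 5))/(44 - 11))² = ((-29 + (3/2 - ½*1*5))/(44 - 11))² = ((-29 + (3/2 - 5/2))/33)² = ((-29 - 1)*(1/33))² = (-30*1/33)² = (-10/11)² = 100/121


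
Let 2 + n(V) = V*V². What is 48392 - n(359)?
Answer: -46219885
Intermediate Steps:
n(V) = -2 + V³ (n(V) = -2 + V*V² = -2 + V³)
48392 - n(359) = 48392 - (-2 + 359³) = 48392 - (-2 + 46268279) = 48392 - 1*46268277 = 48392 - 46268277 = -46219885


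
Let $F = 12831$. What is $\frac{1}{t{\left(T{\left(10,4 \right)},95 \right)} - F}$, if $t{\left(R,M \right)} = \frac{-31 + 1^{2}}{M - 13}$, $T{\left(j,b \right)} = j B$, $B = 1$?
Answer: $- \frac{41}{526086} \approx -7.7934 \cdot 10^{-5}$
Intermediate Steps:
$T{\left(j,b \right)} = j$ ($T{\left(j,b \right)} = j 1 = j$)
$t{\left(R,M \right)} = - \frac{30}{-13 + M}$ ($t{\left(R,M \right)} = \frac{-31 + 1}{-13 + M} = - \frac{30}{-13 + M}$)
$\frac{1}{t{\left(T{\left(10,4 \right)},95 \right)} - F} = \frac{1}{- \frac{30}{-13 + 95} - 12831} = \frac{1}{- \frac{30}{82} - 12831} = \frac{1}{\left(-30\right) \frac{1}{82} - 12831} = \frac{1}{- \frac{15}{41} - 12831} = \frac{1}{- \frac{526086}{41}} = - \frac{41}{526086}$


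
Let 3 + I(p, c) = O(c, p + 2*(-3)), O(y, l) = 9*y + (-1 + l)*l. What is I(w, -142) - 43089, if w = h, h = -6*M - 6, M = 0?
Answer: -44214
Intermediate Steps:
h = -6 (h = -6*0 - 6 = 0 - 6 = -6)
w = -6
O(y, l) = 9*y + l*(-1 + l)
I(p, c) = 3 + (-6 + p)² - p + 9*c (I(p, c) = -3 + ((p + 2*(-3))² - (p + 2*(-3)) + 9*c) = -3 + ((p - 6)² - (p - 6) + 9*c) = -3 + ((-6 + p)² - (-6 + p) + 9*c) = -3 + ((-6 + p)² + (6 - p) + 9*c) = -3 + (6 + (-6 + p)² - p + 9*c) = 3 + (-6 + p)² - p + 9*c)
I(w, -142) - 43089 = (3 + (-6 - 6)² - 1*(-6) + 9*(-142)) - 43089 = (3 + (-12)² + 6 - 1278) - 43089 = (3 + 144 + 6 - 1278) - 43089 = -1125 - 43089 = -44214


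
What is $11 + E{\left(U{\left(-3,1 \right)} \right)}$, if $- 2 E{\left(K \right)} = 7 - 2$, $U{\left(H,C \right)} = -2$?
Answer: $\frac{17}{2} \approx 8.5$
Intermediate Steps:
$E{\left(K \right)} = - \frac{5}{2}$ ($E{\left(K \right)} = - \frac{7 - 2}{2} = \left(- \frac{1}{2}\right) 5 = - \frac{5}{2}$)
$11 + E{\left(U{\left(-3,1 \right)} \right)} = 11 - \frac{5}{2} = \frac{17}{2}$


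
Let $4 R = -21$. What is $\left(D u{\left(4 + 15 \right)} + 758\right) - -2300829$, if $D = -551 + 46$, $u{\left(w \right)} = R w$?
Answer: $\frac{9407843}{4} \approx 2.352 \cdot 10^{6}$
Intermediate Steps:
$R = - \frac{21}{4}$ ($R = \frac{1}{4} \left(-21\right) = - \frac{21}{4} \approx -5.25$)
$u{\left(w \right)} = - \frac{21 w}{4}$
$D = -505$
$\left(D u{\left(4 + 15 \right)} + 758\right) - -2300829 = \left(- 505 \left(- \frac{21 \left(4 + 15\right)}{4}\right) + 758\right) - -2300829 = \left(- 505 \left(\left(- \frac{21}{4}\right) 19\right) + 758\right) + 2300829 = \left(\left(-505\right) \left(- \frac{399}{4}\right) + 758\right) + 2300829 = \left(\frac{201495}{4} + 758\right) + 2300829 = \frac{204527}{4} + 2300829 = \frac{9407843}{4}$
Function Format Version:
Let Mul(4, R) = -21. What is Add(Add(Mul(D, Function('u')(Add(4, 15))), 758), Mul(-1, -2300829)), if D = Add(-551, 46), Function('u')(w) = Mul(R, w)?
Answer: Rational(9407843, 4) ≈ 2.3520e+6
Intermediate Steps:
R = Rational(-21, 4) (R = Mul(Rational(1, 4), -21) = Rational(-21, 4) ≈ -5.2500)
Function('u')(w) = Mul(Rational(-21, 4), w)
D = -505
Add(Add(Mul(D, Function('u')(Add(4, 15))), 758), Mul(-1, -2300829)) = Add(Add(Mul(-505, Mul(Rational(-21, 4), Add(4, 15))), 758), Mul(-1, -2300829)) = Add(Add(Mul(-505, Mul(Rational(-21, 4), 19)), 758), 2300829) = Add(Add(Mul(-505, Rational(-399, 4)), 758), 2300829) = Add(Add(Rational(201495, 4), 758), 2300829) = Add(Rational(204527, 4), 2300829) = Rational(9407843, 4)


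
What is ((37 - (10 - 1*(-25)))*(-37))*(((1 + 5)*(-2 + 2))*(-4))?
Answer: 0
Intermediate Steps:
((37 - (10 - 1*(-25)))*(-37))*(((1 + 5)*(-2 + 2))*(-4)) = ((37 - (10 + 25))*(-37))*((6*0)*(-4)) = ((37 - 1*35)*(-37))*(0*(-4)) = ((37 - 35)*(-37))*0 = (2*(-37))*0 = -74*0 = 0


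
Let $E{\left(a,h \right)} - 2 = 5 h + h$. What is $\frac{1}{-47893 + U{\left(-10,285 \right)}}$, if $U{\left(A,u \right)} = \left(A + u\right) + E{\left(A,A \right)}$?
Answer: $- \frac{1}{47676} \approx -2.0975 \cdot 10^{-5}$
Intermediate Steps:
$E{\left(a,h \right)} = 2 + 6 h$ ($E{\left(a,h \right)} = 2 + \left(5 h + h\right) = 2 + 6 h$)
$U{\left(A,u \right)} = 2 + u + 7 A$ ($U{\left(A,u \right)} = \left(A + u\right) + \left(2 + 6 A\right) = 2 + u + 7 A$)
$\frac{1}{-47893 + U{\left(-10,285 \right)}} = \frac{1}{-47893 + \left(2 + 285 + 7 \left(-10\right)\right)} = \frac{1}{-47893 + \left(2 + 285 - 70\right)} = \frac{1}{-47893 + 217} = \frac{1}{-47676} = - \frac{1}{47676}$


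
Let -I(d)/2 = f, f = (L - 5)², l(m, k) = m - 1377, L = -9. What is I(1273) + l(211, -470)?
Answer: -1558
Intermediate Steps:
l(m, k) = -1377 + m
f = 196 (f = (-9 - 5)² = (-14)² = 196)
I(d) = -392 (I(d) = -2*196 = -392)
I(1273) + l(211, -470) = -392 + (-1377 + 211) = -392 - 1166 = -1558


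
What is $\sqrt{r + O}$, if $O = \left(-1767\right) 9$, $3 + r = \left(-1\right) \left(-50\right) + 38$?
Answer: $i \sqrt{15818} \approx 125.77 i$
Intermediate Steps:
$r = 85$ ($r = -3 + \left(\left(-1\right) \left(-50\right) + 38\right) = -3 + \left(50 + 38\right) = -3 + 88 = 85$)
$O = -15903$
$\sqrt{r + O} = \sqrt{85 - 15903} = \sqrt{-15818} = i \sqrt{15818}$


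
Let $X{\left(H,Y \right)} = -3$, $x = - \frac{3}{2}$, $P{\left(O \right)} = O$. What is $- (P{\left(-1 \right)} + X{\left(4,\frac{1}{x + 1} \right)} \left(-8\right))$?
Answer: $-23$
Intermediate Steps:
$x = - \frac{3}{2}$ ($x = \left(-3\right) \frac{1}{2} = - \frac{3}{2} \approx -1.5$)
$- (P{\left(-1 \right)} + X{\left(4,\frac{1}{x + 1} \right)} \left(-8\right)) = - (-1 - -24) = - (-1 + 24) = \left(-1\right) 23 = -23$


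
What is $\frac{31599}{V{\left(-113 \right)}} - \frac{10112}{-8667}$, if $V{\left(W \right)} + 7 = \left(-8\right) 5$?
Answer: $- \frac{273393269}{407349} \approx -671.15$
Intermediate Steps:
$V{\left(W \right)} = -47$ ($V{\left(W \right)} = -7 - 40 = -47$)
$\frac{31599}{V{\left(-113 \right)}} - \frac{10112}{-8667} = \frac{31599}{-47} - \frac{10112}{-8667} = 31599 \left(- \frac{1}{47}\right) - - \frac{10112}{8667} = - \frac{31599}{47} + \frac{10112}{8667} = - \frac{273393269}{407349}$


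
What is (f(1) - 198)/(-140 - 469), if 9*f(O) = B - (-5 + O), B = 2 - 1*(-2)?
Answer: 1774/5481 ≈ 0.32366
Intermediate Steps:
B = 4 (B = 2 + 2 = 4)
f(O) = 1 - O/9 (f(O) = (4 - (-5 + O))/9 = (4 + (5 - O))/9 = (9 - O)/9 = 1 - O/9)
(f(1) - 198)/(-140 - 469) = ((1 - 1/9*1) - 198)/(-140 - 469) = ((1 - 1/9) - 198)/(-609) = (8/9 - 198)*(-1/609) = -1774/9*(-1/609) = 1774/5481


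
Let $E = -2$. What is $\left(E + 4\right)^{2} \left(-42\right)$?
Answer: $-168$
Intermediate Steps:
$\left(E + 4\right)^{2} \left(-42\right) = \left(-2 + 4\right)^{2} \left(-42\right) = 2^{2} \left(-42\right) = 4 \left(-42\right) = -168$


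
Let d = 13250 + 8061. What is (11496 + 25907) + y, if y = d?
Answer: 58714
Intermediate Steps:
d = 21311
y = 21311
(11496 + 25907) + y = (11496 + 25907) + 21311 = 37403 + 21311 = 58714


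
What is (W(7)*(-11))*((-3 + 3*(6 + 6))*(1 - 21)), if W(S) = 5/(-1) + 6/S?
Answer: -210540/7 ≈ -30077.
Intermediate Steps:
W(S) = -5 + 6/S (W(S) = 5*(-1) + 6/S = -5 + 6/S)
(W(7)*(-11))*((-3 + 3*(6 + 6))*(1 - 21)) = ((-5 + 6/7)*(-11))*((-3 + 3*(6 + 6))*(1 - 21)) = ((-5 + 6*(1/7))*(-11))*((-3 + 3*12)*(-20)) = ((-5 + 6/7)*(-11))*((-3 + 36)*(-20)) = (-29/7*(-11))*(33*(-20)) = (319/7)*(-660) = -210540/7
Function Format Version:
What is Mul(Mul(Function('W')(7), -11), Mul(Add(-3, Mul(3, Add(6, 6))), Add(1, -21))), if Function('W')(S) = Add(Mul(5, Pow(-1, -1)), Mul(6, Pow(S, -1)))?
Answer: Rational(-210540, 7) ≈ -30077.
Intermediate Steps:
Function('W')(S) = Add(-5, Mul(6, Pow(S, -1))) (Function('W')(S) = Add(Mul(5, -1), Mul(6, Pow(S, -1))) = Add(-5, Mul(6, Pow(S, -1))))
Mul(Mul(Function('W')(7), -11), Mul(Add(-3, Mul(3, Add(6, 6))), Add(1, -21))) = Mul(Mul(Add(-5, Mul(6, Pow(7, -1))), -11), Mul(Add(-3, Mul(3, Add(6, 6))), Add(1, -21))) = Mul(Mul(Add(-5, Mul(6, Rational(1, 7))), -11), Mul(Add(-3, Mul(3, 12)), -20)) = Mul(Mul(Add(-5, Rational(6, 7)), -11), Mul(Add(-3, 36), -20)) = Mul(Mul(Rational(-29, 7), -11), Mul(33, -20)) = Mul(Rational(319, 7), -660) = Rational(-210540, 7)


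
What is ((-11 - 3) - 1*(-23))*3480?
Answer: 31320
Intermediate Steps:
((-11 - 3) - 1*(-23))*3480 = (-14 + 23)*3480 = 9*3480 = 31320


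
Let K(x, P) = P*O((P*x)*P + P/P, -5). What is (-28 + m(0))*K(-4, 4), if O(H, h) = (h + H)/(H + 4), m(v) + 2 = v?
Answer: -8160/59 ≈ -138.31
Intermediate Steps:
m(v) = -2 + v
O(H, h) = (H + h)/(4 + H)
K(x, P) = P*(-4 + x*P²)/(5 + x*P²) (K(x, P) = P*((((P*x)*P + P/P) - 5)/(4 + ((P*x)*P + P/P))) = P*(((x*P² + 1) - 5)/(4 + (x*P² + 1))) = P*(((1 + x*P²) - 5)/(4 + (1 + x*P²))) = P*((-4 + x*P²)/(5 + x*P²)) = P*(-4 + x*P²)/(5 + x*P²))
(-28 + m(0))*K(-4, 4) = (-28 + (-2 + 0))*(4*(-4 - 4*4²)/(5 - 4*4²)) = (-28 - 2)*(4*(-4 - 4*16)/(5 - 4*16)) = -120*(-4 - 64)/(5 - 64) = -120*(-68)/(-59) = -120*(-1)*(-68)/59 = -30*272/59 = -8160/59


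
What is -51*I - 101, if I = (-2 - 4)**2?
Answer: -1937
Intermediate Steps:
I = 36 (I = (-6)**2 = 36)
-51*I - 101 = -51*36 - 101 = -1836 - 101 = -1937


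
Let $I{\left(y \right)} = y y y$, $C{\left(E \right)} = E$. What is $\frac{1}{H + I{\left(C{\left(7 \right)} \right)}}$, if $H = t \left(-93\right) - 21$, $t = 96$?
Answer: $- \frac{1}{8606} \approx -0.0001162$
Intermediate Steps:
$I{\left(y \right)} = y^{3}$ ($I{\left(y \right)} = y^{2} y = y^{3}$)
$H = -8949$ ($H = 96 \left(-93\right) - 21 = -8928 - 21 = -8949$)
$\frac{1}{H + I{\left(C{\left(7 \right)} \right)}} = \frac{1}{-8949 + 7^{3}} = \frac{1}{-8949 + 343} = \frac{1}{-8606} = - \frac{1}{8606}$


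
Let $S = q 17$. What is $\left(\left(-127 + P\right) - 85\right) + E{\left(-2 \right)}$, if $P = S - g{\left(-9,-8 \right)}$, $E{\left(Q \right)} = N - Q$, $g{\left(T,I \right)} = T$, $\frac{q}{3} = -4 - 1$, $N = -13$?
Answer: $-469$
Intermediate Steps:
$q = -15$ ($q = 3 \left(-4 - 1\right) = 3 \left(-5\right) = -15$)
$E{\left(Q \right)} = -13 - Q$
$S = -255$ ($S = \left(-15\right) 17 = -255$)
$P = -246$ ($P = -255 - -9 = -255 + 9 = -246$)
$\left(\left(-127 + P\right) - 85\right) + E{\left(-2 \right)} = \left(\left(-127 - 246\right) - 85\right) - 11 = \left(-373 - 85\right) + \left(-13 + 2\right) = -458 - 11 = -469$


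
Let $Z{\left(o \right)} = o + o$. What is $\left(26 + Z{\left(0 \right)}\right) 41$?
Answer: $1066$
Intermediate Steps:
$Z{\left(o \right)} = 2 o$
$\left(26 + Z{\left(0 \right)}\right) 41 = \left(26 + 2 \cdot 0\right) 41 = \left(26 + 0\right) 41 = 26 \cdot 41 = 1066$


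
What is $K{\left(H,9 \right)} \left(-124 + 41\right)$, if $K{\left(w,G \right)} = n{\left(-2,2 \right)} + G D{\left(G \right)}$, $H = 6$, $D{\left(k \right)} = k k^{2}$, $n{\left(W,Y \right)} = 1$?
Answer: $-544646$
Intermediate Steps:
$D{\left(k \right)} = k^{3}$
$K{\left(w,G \right)} = 1 + G^{4}$ ($K{\left(w,G \right)} = 1 + G G^{3} = 1 + G^{4}$)
$K{\left(H,9 \right)} \left(-124 + 41\right) = \left(1 + 9^{4}\right) \left(-124 + 41\right) = \left(1 + 6561\right) \left(-83\right) = 6562 \left(-83\right) = -544646$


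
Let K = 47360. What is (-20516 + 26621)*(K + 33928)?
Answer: 496263240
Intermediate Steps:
(-20516 + 26621)*(K + 33928) = (-20516 + 26621)*(47360 + 33928) = 6105*81288 = 496263240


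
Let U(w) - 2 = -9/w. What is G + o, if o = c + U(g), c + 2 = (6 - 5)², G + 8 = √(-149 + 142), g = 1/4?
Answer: -43 + I*√7 ≈ -43.0 + 2.6458*I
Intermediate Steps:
g = ¼ ≈ 0.25000
U(w) = 2 - 9/w
G = -8 + I*√7 (G = -8 + √(-149 + 142) = -8 + √(-7) = -8 + I*√7 ≈ -8.0 + 2.6458*I)
c = -1 (c = -2 + (6 - 5)² = -2 + 1² = -2 + 1 = -1)
o = -35 (o = -1 + (2 - 9/¼) = -1 + (2 - 9*4) = -1 + (2 - 36) = -1 - 34 = -35)
G + o = (-8 + I*√7) - 35 = -43 + I*√7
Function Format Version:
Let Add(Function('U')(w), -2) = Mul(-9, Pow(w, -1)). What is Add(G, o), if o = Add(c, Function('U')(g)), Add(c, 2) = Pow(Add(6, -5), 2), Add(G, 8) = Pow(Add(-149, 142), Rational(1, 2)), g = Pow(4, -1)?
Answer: Add(-43, Mul(I, Pow(7, Rational(1, 2)))) ≈ Add(-43.000, Mul(2.6458, I))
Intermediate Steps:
g = Rational(1, 4) ≈ 0.25000
Function('U')(w) = Add(2, Mul(-9, Pow(w, -1)))
G = Add(-8, Mul(I, Pow(7, Rational(1, 2)))) (G = Add(-8, Pow(Add(-149, 142), Rational(1, 2))) = Add(-8, Pow(-7, Rational(1, 2))) = Add(-8, Mul(I, Pow(7, Rational(1, 2)))) ≈ Add(-8.0000, Mul(2.6458, I)))
c = -1 (c = Add(-2, Pow(Add(6, -5), 2)) = Add(-2, Pow(1, 2)) = Add(-2, 1) = -1)
o = -35 (o = Add(-1, Add(2, Mul(-9, Pow(Rational(1, 4), -1)))) = Add(-1, Add(2, Mul(-9, 4))) = Add(-1, Add(2, -36)) = Add(-1, -34) = -35)
Add(G, o) = Add(Add(-8, Mul(I, Pow(7, Rational(1, 2)))), -35) = Add(-43, Mul(I, Pow(7, Rational(1, 2))))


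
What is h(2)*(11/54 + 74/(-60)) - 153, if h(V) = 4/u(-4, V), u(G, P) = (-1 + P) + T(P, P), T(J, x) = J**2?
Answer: -103831/675 ≈ -153.82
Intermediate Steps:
u(G, P) = -1 + P + P**2 (u(G, P) = (-1 + P) + P**2 = -1 + P + P**2)
h(V) = 4/(-1 + V + V**2)
h(2)*(11/54 + 74/(-60)) - 153 = (4/(-1 + 2 + 2**2))*(11/54 + 74/(-60)) - 153 = (4/(-1 + 2 + 4))*(11*(1/54) + 74*(-1/60)) - 153 = (4/5)*(11/54 - 37/30) - 153 = (4*(1/5))*(-139/135) - 153 = (4/5)*(-139/135) - 153 = -556/675 - 153 = -103831/675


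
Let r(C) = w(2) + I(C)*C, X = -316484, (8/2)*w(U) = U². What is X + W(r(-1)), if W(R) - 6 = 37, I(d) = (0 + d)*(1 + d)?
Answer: -316441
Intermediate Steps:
I(d) = d*(1 + d)
w(U) = U²/4
r(C) = 1 + C²*(1 + C) (r(C) = (¼)*2² + (C*(1 + C))*C = (¼)*4 + C²*(1 + C) = 1 + C²*(1 + C))
W(R) = 43 (W(R) = 6 + 37 = 43)
X + W(r(-1)) = -316484 + 43 = -316441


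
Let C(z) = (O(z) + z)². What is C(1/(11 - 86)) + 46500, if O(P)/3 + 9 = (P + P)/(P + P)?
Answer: 264806101/5625 ≈ 47077.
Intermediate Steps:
O(P) = -24 (O(P) = -27 + 3*((P + P)/(P + P)) = -27 + 3*((2*P)/((2*P))) = -27 + 3*((2*P)*(1/(2*P))) = -27 + 3*1 = -27 + 3 = -24)
C(z) = (-24 + z)²
C(1/(11 - 86)) + 46500 = (-24 + 1/(11 - 86))² + 46500 = (-24 + 1/(-75))² + 46500 = (-24 - 1/75)² + 46500 = (-1801/75)² + 46500 = 3243601/5625 + 46500 = 264806101/5625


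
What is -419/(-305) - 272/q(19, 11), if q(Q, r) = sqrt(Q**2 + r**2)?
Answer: 419/305 - 136*sqrt(482)/241 ≈ -11.015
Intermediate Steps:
-419/(-305) - 272/q(19, 11) = -419/(-305) - 272/sqrt(19**2 + 11**2) = -419*(-1/305) - 272/sqrt(361 + 121) = 419/305 - 272*sqrt(482)/482 = 419/305 - 136*sqrt(482)/241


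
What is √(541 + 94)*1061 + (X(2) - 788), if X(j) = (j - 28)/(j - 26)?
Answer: -9443/12 + 1061*√635 ≈ 25949.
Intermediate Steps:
X(j) = (-28 + j)/(-26 + j)
√(541 + 94)*1061 + (X(2) - 788) = √(541 + 94)*1061 + ((-28 + 2)/(-26 + 2) - 788) = √635*1061 + (-26/(-24) - 788) = 1061*√635 + (-1/24*(-26) - 788) = 1061*√635 + (13/12 - 788) = 1061*√635 - 9443/12 = -9443/12 + 1061*√635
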